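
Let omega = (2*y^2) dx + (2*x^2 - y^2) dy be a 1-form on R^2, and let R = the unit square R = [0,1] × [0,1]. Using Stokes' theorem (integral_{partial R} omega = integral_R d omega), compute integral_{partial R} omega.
integral_(partial R) omega = 0

Stokes: integral_partial_R omega = integral_R d omega with d omega = (∂Q/∂x - ∂P/∂y) dx ∧ dy.
  ∂Q/∂x = 4*x
  ∂P/∂y = 4*y
  integrand = ∂Q/∂x - ∂P/∂y = 4*x - 4*y.
Integrating over R: integral_0^1 integral_0^1 (4*x - 4*y) dx dy = 0.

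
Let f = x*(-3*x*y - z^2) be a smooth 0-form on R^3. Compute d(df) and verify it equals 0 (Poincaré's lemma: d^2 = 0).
d(df) = 0

Step 1: df = sum_i (∂f/∂x_i) dx_i = (-6*x*y - z^2) dx + (-3*x^2) dy + (-2*x*z) dz.
Step 2: Apply d again. Using the 1-form formula, the coefficient of dx ∧ dy in d(df) is ∂^2 f/∂x ∂y - ∂^2 f/∂y ∂x = (-6*x) - (-6*x) = 0 (equality of mixed partials for smooth f).
Similarly for dx ∧ dz and dy ∧ dz — all coefficients vanish. So d(df) = 0.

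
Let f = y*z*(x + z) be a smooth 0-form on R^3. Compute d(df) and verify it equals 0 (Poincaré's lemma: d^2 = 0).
d(df) = 0

Step 1: df = sum_i (∂f/∂x_i) dx_i = (y*z) dx + (z*(x + z)) dy + (y*(x + 2*z)) dz.
Step 2: Apply d again. Using the 1-form formula, the coefficient of dx ∧ dy in d(df) is ∂^2 f/∂x ∂y - ∂^2 f/∂y ∂x = (z) - (z) = 0 (equality of mixed partials for smooth f).
Similarly for dx ∧ dz and dy ∧ dz — all coefficients vanish. So d(df) = 0.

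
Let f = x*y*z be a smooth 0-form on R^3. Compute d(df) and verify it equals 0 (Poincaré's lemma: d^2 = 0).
d(df) = 0

Step 1: df = sum_i (∂f/∂x_i) dx_i = (y*z) dx + (x*z) dy + (x*y) dz.
Step 2: Apply d again. Using the 1-form formula, the coefficient of dx ∧ dy in d(df) is ∂^2 f/∂x ∂y - ∂^2 f/∂y ∂x = (z) - (z) = 0 (equality of mixed partials for smooth f).
Similarly for dx ∧ dz and dy ∧ dz — all coefficients vanish. So d(df) = 0.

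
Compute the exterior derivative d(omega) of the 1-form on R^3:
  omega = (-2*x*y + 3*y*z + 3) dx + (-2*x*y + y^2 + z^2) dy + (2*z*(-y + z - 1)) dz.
d(omega) = (2*x - 2*y - 3*z) dx ∧ dy + (-3*y) dx ∧ dz + (-4*z) dy ∧ dz

For a 1-form omega = sum_i f_i dx_i, the exterior derivative is
  d(omega) = sum_{i < j} (∂f_j/∂x_i - ∂f_i/∂x_j) dx_i ∧ dx_j.
  coefficient of dx ∧ dy: ∂f_2/∂x - ∂f_1/∂y = ∂(-2*x*y + y^2 + z^2)/∂x - ∂(-2*x*y + 3*y*z + 3)/∂y = 2*x - 2*y - 3*z
  coefficient of dx ∧ dz: ∂f_3/∂x - ∂f_1/∂z = ∂(2*z*(-y + z - 1))/∂x - ∂(-2*x*y + 3*y*z + 3)/∂z = -3*y
  coefficient of dy ∧ dz: ∂f_3/∂y - ∂f_2/∂z = ∂(2*z*(-y + z - 1))/∂y - ∂(-2*x*y + y^2 + z^2)/∂z = -4*z
Assembling: d(omega) = (2*x - 2*y - 3*z) dx ∧ dy + (-3*y) dx ∧ dz + (-4*z) dy ∧ dz.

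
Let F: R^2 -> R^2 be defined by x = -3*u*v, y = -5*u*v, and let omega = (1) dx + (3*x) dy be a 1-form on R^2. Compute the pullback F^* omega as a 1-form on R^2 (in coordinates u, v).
F^* omega = (3*v*(15*u*v - 1)) du + (3*u*(15*u*v - 1)) dv

Using F^*(f dg) = (f ∘ F) d(g ∘ F), substitute each coordinate x_i by F_i(u, v) in f_i, and replace dx_i by d F_i = (∂F_i/∂u) du + (∂F_i/∂v) dv.
  For the x component: f_1(F) = 1; d F_1 = (-3*v) du + (-3*u) dv
  For the y component: f_2(F) = -9*u*v; d F_2 = (-5*v) du + (-5*u) dv
Combining and collecting du, dv coefficients:
  coeff of du: 3*v*(15*u*v - 1)
  coeff of dv: 3*u*(15*u*v - 1)
F^* omega = (3*v*(15*u*v - 1)) du + (3*u*(15*u*v - 1)) dv.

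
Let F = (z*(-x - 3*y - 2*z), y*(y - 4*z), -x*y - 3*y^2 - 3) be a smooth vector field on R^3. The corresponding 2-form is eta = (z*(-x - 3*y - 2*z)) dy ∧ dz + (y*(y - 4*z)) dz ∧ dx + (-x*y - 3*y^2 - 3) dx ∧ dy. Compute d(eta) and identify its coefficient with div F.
d(eta) = (2*y - 5*z) dx ∧ dy ∧ dz; div F = 2*y - 5*z

For a 2-form in R^3 of the form above, applying d gives a 3-form with coefficient ∂P/∂x + ∂Q/∂y + ∂R/∂z:
  ∂P/∂x = -z
  ∂Q/∂y = 2*y - 4*z
  ∂R/∂z = 0
Sum = 2*y - 5*z, which is exactly div F.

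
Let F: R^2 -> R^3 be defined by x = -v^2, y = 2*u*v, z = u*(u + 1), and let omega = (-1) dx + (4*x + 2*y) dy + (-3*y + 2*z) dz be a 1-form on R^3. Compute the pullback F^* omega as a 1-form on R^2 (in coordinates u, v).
F^* omega = (4*u^3 - 12*u^2*v + 6*u^2 + 8*u*v^2 - 6*u*v + 2*u - 8*v^3) du + (2*v*(4*u^2 - 4*u*v + 1)) dv

Using F^*(f dg) = (f ∘ F) d(g ∘ F), substitute each coordinate x_i by F_i(u, v) in f_i, and replace dx_i by d F_i = (∂F_i/∂u) du + (∂F_i/∂v) dv.
  For the x component: f_1(F) = -1; d F_1 = (0) du + (-2*v) dv
  For the y component: f_2(F) = 4*v*(u - v); d F_2 = (2*v) du + (2*u) dv
  For the z component: f_3(F) = 2*u*(u - 3*v + 1); d F_3 = (2*u + 1) du + (0) dv
Combining and collecting du, dv coefficients:
  coeff of du: 4*u^3 - 12*u^2*v + 6*u^2 + 8*u*v^2 - 6*u*v + 2*u - 8*v^3
  coeff of dv: 2*v*(4*u^2 - 4*u*v + 1)
F^* omega = (4*u^3 - 12*u^2*v + 6*u^2 + 8*u*v^2 - 6*u*v + 2*u - 8*v^3) du + (2*v*(4*u^2 - 4*u*v + 1)) dv.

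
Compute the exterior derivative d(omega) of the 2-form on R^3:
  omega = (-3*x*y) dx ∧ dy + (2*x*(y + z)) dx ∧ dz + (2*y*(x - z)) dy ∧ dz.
d(omega) = (-2*x + 2*y) dx ∧ dy ∧ dz

For a 2-form omega = sum_{i<j} g_{ij} dx_i ∧ dx_j, the exterior derivative is
  d(omega) = sum_{i<j} d(g_{ij}) ∧ dx_i ∧ dx_j = sum_{i<j, k} (∂g_{ij}/∂x_k) dx_k ∧ dx_i ∧ dx_j.
Expand each term, using dx_k ∧ dx_i ∧ dx_j = sgn(permutation) dx_{(a)} ∧ dx_{(b)} ∧ dx_{(c)} with (a < b < c) sorted:
  d(2*x*(y + z)) includes (∂/∂y)(2*x*(y + z)) dy = (2*x) dy, which multiplied by dx ∧ dz gives (-2*x) dx ∧ dy ∧ dz
  d(2*y*(x - z)) includes (∂/∂x)(2*y*(x - z)) dx = (2*y) dx, which multiplied by dy ∧ dz gives (2*y) dx ∧ dy ∧ dz
Collecting like 3-forms: d(omega) = (-2*x + 2*y) dx ∧ dy ∧ dz.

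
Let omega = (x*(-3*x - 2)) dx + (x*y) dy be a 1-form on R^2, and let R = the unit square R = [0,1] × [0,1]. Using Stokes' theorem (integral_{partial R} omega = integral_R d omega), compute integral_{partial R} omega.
integral_(partial R) omega = 1/2

Stokes: integral_partial_R omega = integral_R d omega with d omega = (∂Q/∂x - ∂P/∂y) dx ∧ dy.
  ∂Q/∂x = y
  ∂P/∂y = 0
  integrand = ∂Q/∂x - ∂P/∂y = y.
Integrating over R: integral_0^1 integral_0^1 (y) dx dy = 1/2.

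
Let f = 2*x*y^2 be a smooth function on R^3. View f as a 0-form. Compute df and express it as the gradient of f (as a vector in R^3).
df = (2*y^2) dx + (4*x*y) dy + (0) dz; grad f = (2*y^2, 4*x*y, 0)

For a 0-form f, d f = (∂f/∂x) dx + (∂f/∂y) dy + (∂f/∂z) dz. The components of the vector representation are exactly the entries of grad f in Cartesian coordinates:
  ∂f/∂x = 2*y^2
  ∂f/∂y = 4*x*y
  ∂f/∂z = 0.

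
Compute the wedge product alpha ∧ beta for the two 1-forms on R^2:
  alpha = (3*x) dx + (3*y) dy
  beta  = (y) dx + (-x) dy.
alpha ∧ beta = (-3*x^2 - 3*y^2) dx ∧ dy

Distribute the wedge, using dx_i ∧ dx_j = -dx_j ∧ dx_i and dx_i ∧ dx_i = 0. For each pair (i, j) with i < j, the coefficient of dx_i ∧ dx_j in alpha ∧ beta is (alpha_i * beta_j - alpha_j * beta_i). Collecting: alpha ∧ beta = (-3*x^2 - 3*y^2) dx ∧ dy.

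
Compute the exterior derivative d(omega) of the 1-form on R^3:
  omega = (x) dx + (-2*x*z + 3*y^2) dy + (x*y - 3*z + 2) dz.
d(omega) = (-2*z) dx ∧ dy + (y) dx ∧ dz + (3*x) dy ∧ dz

For a 1-form omega = sum_i f_i dx_i, the exterior derivative is
  d(omega) = sum_{i < j} (∂f_j/∂x_i - ∂f_i/∂x_j) dx_i ∧ dx_j.
  coefficient of dx ∧ dy: ∂f_2/∂x - ∂f_1/∂y = ∂(-2*x*z + 3*y^2)/∂x - ∂(x)/∂y = -2*z
  coefficient of dx ∧ dz: ∂f_3/∂x - ∂f_1/∂z = ∂(x*y - 3*z + 2)/∂x - ∂(x)/∂z = y
  coefficient of dy ∧ dz: ∂f_3/∂y - ∂f_2/∂z = ∂(x*y - 3*z + 2)/∂y - ∂(-2*x*z + 3*y^2)/∂z = 3*x
Assembling: d(omega) = (-2*z) dx ∧ dy + (y) dx ∧ dz + (3*x) dy ∧ dz.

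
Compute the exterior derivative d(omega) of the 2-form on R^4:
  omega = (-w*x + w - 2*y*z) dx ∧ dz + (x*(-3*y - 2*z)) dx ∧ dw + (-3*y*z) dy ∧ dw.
d(omega) = (2*z) dx ∧ dy ∧ dz + (x + 1) dx ∧ dz ∧ dw + (3*x) dx ∧ dy ∧ dw + (3*y) dy ∧ dz ∧ dw

For a 2-form omega = sum_{i<j} g_{ij} dx_i ∧ dx_j, the exterior derivative is
  d(omega) = sum_{i<j} d(g_{ij}) ∧ dx_i ∧ dx_j = sum_{i<j, k} (∂g_{ij}/∂x_k) dx_k ∧ dx_i ∧ dx_j.
Expand each term, using dx_k ∧ dx_i ∧ dx_j = sgn(permutation) dx_{(a)} ∧ dx_{(b)} ∧ dx_{(c)} with (a < b < c) sorted:
  d(-w*x + w - 2*y*z) includes (∂/∂y)(-w*x + w - 2*y*z) dy = (-2*z) dy, which multiplied by dx ∧ dz gives (2*z) dx ∧ dy ∧ dz
  d(-w*x + w - 2*y*z) includes (∂/∂w)(-w*x + w - 2*y*z) dw = (1 - x) dw, which multiplied by dx ∧ dz gives (1 - x) dx ∧ dz ∧ dw
  d(x*(-3*y - 2*z)) includes (∂/∂y)(x*(-3*y - 2*z)) dy = (-3*x) dy, which multiplied by dx ∧ dw gives (3*x) dx ∧ dy ∧ dw
  d(x*(-3*y - 2*z)) includes (∂/∂z)(x*(-3*y - 2*z)) dz = (-2*x) dz, which multiplied by dx ∧ dw gives (2*x) dx ∧ dz ∧ dw
  d(-3*y*z) includes (∂/∂z)(-3*y*z) dz = (-3*y) dz, which multiplied by dy ∧ dw gives (3*y) dy ∧ dz ∧ dw
Collecting like 3-forms: d(omega) = (2*z) dx ∧ dy ∧ dz + (x + 1) dx ∧ dz ∧ dw + (3*x) dx ∧ dy ∧ dw + (3*y) dy ∧ dz ∧ dw.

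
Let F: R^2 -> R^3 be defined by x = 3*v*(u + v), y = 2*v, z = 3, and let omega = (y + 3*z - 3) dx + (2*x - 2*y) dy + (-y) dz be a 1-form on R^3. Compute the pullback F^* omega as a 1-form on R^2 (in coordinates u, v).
F^* omega = (6*v*(v + 3)) du + (18*u*v + 18*u + 24*v^2 + 28*v) dv

Using F^*(f dg) = (f ∘ F) d(g ∘ F), substitute each coordinate x_i by F_i(u, v) in f_i, and replace dx_i by d F_i = (∂F_i/∂u) du + (∂F_i/∂v) dv.
  For the x component: f_1(F) = 2*v + 6; d F_1 = (3*v) du + (3*u + 6*v) dv
  For the y component: f_2(F) = 2*v*(3*u + 3*v - 2); d F_2 = (0) du + (2) dv
  For the z component: f_3(F) = -2*v; d F_3 = (0) du + (0) dv
Combining and collecting du, dv coefficients:
  coeff of du: 6*v*(v + 3)
  coeff of dv: 18*u*v + 18*u + 24*v^2 + 28*v
F^* omega = (6*v*(v + 3)) du + (18*u*v + 18*u + 24*v^2 + 28*v) dv.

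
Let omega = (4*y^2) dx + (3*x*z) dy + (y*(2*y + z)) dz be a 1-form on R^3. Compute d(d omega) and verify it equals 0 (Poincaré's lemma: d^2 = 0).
d(d omega) = 0

Step 1: d omega = sum_{i<j} (∂f_j/∂x_i - ∂f_i/∂x_j) dx_i ∧ dx_j:
  coeff of dx ∧ dy: -8*y + 3*z
  coeff of dx ∧ dz: 0
  coeff of dy ∧ dz: -3*x + 4*y + z
Step 2: Apply d again to each 2-form coefficient. The only possible 3-form in R^3 is dx ∧ dy ∧ dz, with coefficient
  ∂(coeff of dy∧dz)/∂x - ∂(coeff of dx∧dz)/∂y + ∂(coeff of dx∧dy)/∂z
  = ∂/∂x (-3*x + 4*y + z) - ∂/∂y (0) + ∂/∂z (-8*y + 3*z).
Each of these terms simplifies to sums of mixed partials that cancel in pairs. The result is 0 (by equality of mixed partials for smooth functions — Schwarz / Clairaut).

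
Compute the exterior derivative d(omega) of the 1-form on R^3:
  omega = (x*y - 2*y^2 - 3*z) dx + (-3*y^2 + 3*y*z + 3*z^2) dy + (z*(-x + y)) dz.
d(omega) = (-x + 4*y) dx ∧ dy + (3 - z) dx ∧ dz + (-3*y - 5*z) dy ∧ dz

For a 1-form omega = sum_i f_i dx_i, the exterior derivative is
  d(omega) = sum_{i < j} (∂f_j/∂x_i - ∂f_i/∂x_j) dx_i ∧ dx_j.
  coefficient of dx ∧ dy: ∂f_2/∂x - ∂f_1/∂y = ∂(-3*y^2 + 3*y*z + 3*z^2)/∂x - ∂(x*y - 2*y^2 - 3*z)/∂y = -x + 4*y
  coefficient of dx ∧ dz: ∂f_3/∂x - ∂f_1/∂z = ∂(z*(-x + y))/∂x - ∂(x*y - 2*y^2 - 3*z)/∂z = 3 - z
  coefficient of dy ∧ dz: ∂f_3/∂y - ∂f_2/∂z = ∂(z*(-x + y))/∂y - ∂(-3*y^2 + 3*y*z + 3*z^2)/∂z = -3*y - 5*z
Assembling: d(omega) = (-x + 4*y) dx ∧ dy + (3 - z) dx ∧ dz + (-3*y - 5*z) dy ∧ dz.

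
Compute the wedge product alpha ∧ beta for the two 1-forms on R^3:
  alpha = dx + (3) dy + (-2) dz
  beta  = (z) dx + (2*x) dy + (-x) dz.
alpha ∧ beta = (2*x - 3*z) dx ∧ dy + (-x + 2*z) dx ∧ dz + (x) dy ∧ dz

Distribute the wedge, using dx_i ∧ dx_j = -dx_j ∧ dx_i and dx_i ∧ dx_i = 0. For each pair (i, j) with i < j, the coefficient of dx_i ∧ dx_j in alpha ∧ beta is (alpha_i * beta_j - alpha_j * beta_i). Collecting: alpha ∧ beta = (2*x - 3*z) dx ∧ dy + (-x + 2*z) dx ∧ dz + (x) dy ∧ dz.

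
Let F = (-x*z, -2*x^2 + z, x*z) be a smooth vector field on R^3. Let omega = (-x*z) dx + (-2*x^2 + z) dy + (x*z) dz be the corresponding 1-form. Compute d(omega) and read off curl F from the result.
d(omega) = (-1) dy ∧ dz + (-x - z) dz ∧ dx + (-4*x) dx ∧ dy; curl F = (-1, -x - z, -4*x)

d omega = sum_{i<j} (∂f_j/∂x_i - ∂f_i/∂x_j) dx_i ∧ dx_j. Under the identification (dy ∧ dz, dz ∧ dx, dx ∧ dy) ↔ (e_x, e_y, e_z), the coefficients are exactly the components of curl F. Compute:
  ∂R/∂y - ∂Q/∂z = (0) - (1) = -1
  ∂P/∂z - ∂R/∂x = (-x) - (z) = -x - z
  ∂Q/∂x - ∂P/∂y = (-4*x) - (0) = -4*x.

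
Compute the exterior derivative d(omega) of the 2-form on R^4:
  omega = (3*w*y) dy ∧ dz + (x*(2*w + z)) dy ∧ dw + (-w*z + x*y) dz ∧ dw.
d(omega) = (3*y) dy ∧ dz ∧ dw + (2*w + z) dx ∧ dy ∧ dw + (y) dx ∧ dz ∧ dw

For a 2-form omega = sum_{i<j} g_{ij} dx_i ∧ dx_j, the exterior derivative is
  d(omega) = sum_{i<j} d(g_{ij}) ∧ dx_i ∧ dx_j = sum_{i<j, k} (∂g_{ij}/∂x_k) dx_k ∧ dx_i ∧ dx_j.
Expand each term, using dx_k ∧ dx_i ∧ dx_j = sgn(permutation) dx_{(a)} ∧ dx_{(b)} ∧ dx_{(c)} with (a < b < c) sorted:
  d(3*w*y) includes (∂/∂w)(3*w*y) dw = (3*y) dw, which multiplied by dy ∧ dz gives (3*y) dy ∧ dz ∧ dw
  d(x*(2*w + z)) includes (∂/∂x)(x*(2*w + z)) dx = (2*w + z) dx, which multiplied by dy ∧ dw gives (2*w + z) dx ∧ dy ∧ dw
  d(x*(2*w + z)) includes (∂/∂z)(x*(2*w + z)) dz = (x) dz, which multiplied by dy ∧ dw gives (-x) dy ∧ dz ∧ dw
  d(-w*z + x*y) includes (∂/∂x)(-w*z + x*y) dx = (y) dx, which multiplied by dz ∧ dw gives (y) dx ∧ dz ∧ dw
  d(-w*z + x*y) includes (∂/∂y)(-w*z + x*y) dy = (x) dy, which multiplied by dz ∧ dw gives (x) dy ∧ dz ∧ dw
Collecting like 3-forms: d(omega) = (3*y) dy ∧ dz ∧ dw + (2*w + z) dx ∧ dy ∧ dw + (y) dx ∧ dz ∧ dw.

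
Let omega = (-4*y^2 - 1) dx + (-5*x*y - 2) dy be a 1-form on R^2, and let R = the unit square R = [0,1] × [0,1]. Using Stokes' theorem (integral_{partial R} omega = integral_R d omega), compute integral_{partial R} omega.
integral_(partial R) omega = 3/2

Stokes: integral_partial_R omega = integral_R d omega with d omega = (∂Q/∂x - ∂P/∂y) dx ∧ dy.
  ∂Q/∂x = -5*y
  ∂P/∂y = -8*y
  integrand = ∂Q/∂x - ∂P/∂y = 3*y.
Integrating over R: integral_0^1 integral_0^1 (3*y) dx dy = 3/2.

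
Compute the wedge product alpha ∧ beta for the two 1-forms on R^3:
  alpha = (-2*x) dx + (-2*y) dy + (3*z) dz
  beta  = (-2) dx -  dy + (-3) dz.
alpha ∧ beta = (2*x - 4*y) dx ∧ dy + (6*x + 6*z) dx ∧ dz + (6*y + 3*z) dy ∧ dz

Distribute the wedge, using dx_i ∧ dx_j = -dx_j ∧ dx_i and dx_i ∧ dx_i = 0. For each pair (i, j) with i < j, the coefficient of dx_i ∧ dx_j in alpha ∧ beta is (alpha_i * beta_j - alpha_j * beta_i). Collecting: alpha ∧ beta = (2*x - 4*y) dx ∧ dy + (6*x + 6*z) dx ∧ dz + (6*y + 3*z) dy ∧ dz.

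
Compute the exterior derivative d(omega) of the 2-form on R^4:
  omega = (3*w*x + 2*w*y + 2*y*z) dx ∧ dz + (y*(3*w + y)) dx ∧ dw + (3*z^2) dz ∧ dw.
d(omega) = (-2*w - 2*z) dx ∧ dy ∧ dz + (3*x + 2*y) dx ∧ dz ∧ dw + (-3*w - 2*y) dx ∧ dy ∧ dw

For a 2-form omega = sum_{i<j} g_{ij} dx_i ∧ dx_j, the exterior derivative is
  d(omega) = sum_{i<j} d(g_{ij}) ∧ dx_i ∧ dx_j = sum_{i<j, k} (∂g_{ij}/∂x_k) dx_k ∧ dx_i ∧ dx_j.
Expand each term, using dx_k ∧ dx_i ∧ dx_j = sgn(permutation) dx_{(a)} ∧ dx_{(b)} ∧ dx_{(c)} with (a < b < c) sorted:
  d(3*w*x + 2*w*y + 2*y*z) includes (∂/∂y)(3*w*x + 2*w*y + 2*y*z) dy = (2*w + 2*z) dy, which multiplied by dx ∧ dz gives (-2*w - 2*z) dx ∧ dy ∧ dz
  d(3*w*x + 2*w*y + 2*y*z) includes (∂/∂w)(3*w*x + 2*w*y + 2*y*z) dw = (3*x + 2*y) dw, which multiplied by dx ∧ dz gives (3*x + 2*y) dx ∧ dz ∧ dw
  d(y*(3*w + y)) includes (∂/∂y)(y*(3*w + y)) dy = (3*w + 2*y) dy, which multiplied by dx ∧ dw gives (-3*w - 2*y) dx ∧ dy ∧ dw
Collecting like 3-forms: d(omega) = (-2*w - 2*z) dx ∧ dy ∧ dz + (3*x + 2*y) dx ∧ dz ∧ dw + (-3*w - 2*y) dx ∧ dy ∧ dw.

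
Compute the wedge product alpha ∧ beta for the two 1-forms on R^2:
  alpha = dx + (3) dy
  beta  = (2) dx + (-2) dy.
alpha ∧ beta = (-8) dx ∧ dy

Distribute the wedge, using dx_i ∧ dx_j = -dx_j ∧ dx_i and dx_i ∧ dx_i = 0. For each pair (i, j) with i < j, the coefficient of dx_i ∧ dx_j in alpha ∧ beta is (alpha_i * beta_j - alpha_j * beta_i). Collecting: alpha ∧ beta = (-8) dx ∧ dy.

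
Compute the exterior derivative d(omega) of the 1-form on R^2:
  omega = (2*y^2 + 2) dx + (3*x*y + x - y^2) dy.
d(omega) = (1 - y) dx ∧ dy

For a 1-form omega = sum_i f_i dx_i, the exterior derivative is
  d(omega) = sum_{i < j} (∂f_j/∂x_i - ∂f_i/∂x_j) dx_i ∧ dx_j.
  coefficient of dx ∧ dy: ∂f_2/∂x - ∂f_1/∂y = ∂(3*x*y + x - y^2)/∂x - ∂(2*y^2 + 2)/∂y = 1 - y
Assembling: d(omega) = (1 - y) dx ∧ dy.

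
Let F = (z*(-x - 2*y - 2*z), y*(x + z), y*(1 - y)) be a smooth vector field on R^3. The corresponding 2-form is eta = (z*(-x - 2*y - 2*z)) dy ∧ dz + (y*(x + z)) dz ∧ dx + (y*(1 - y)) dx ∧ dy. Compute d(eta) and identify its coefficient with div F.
d(eta) = (x) dx ∧ dy ∧ dz; div F = x

For a 2-form in R^3 of the form above, applying d gives a 3-form with coefficient ∂P/∂x + ∂Q/∂y + ∂R/∂z:
  ∂P/∂x = -z
  ∂Q/∂y = x + z
  ∂R/∂z = 0
Sum = x, which is exactly div F.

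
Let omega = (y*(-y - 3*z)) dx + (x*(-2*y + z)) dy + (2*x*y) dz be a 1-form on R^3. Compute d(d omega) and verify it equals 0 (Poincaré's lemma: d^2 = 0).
d(d omega) = 0

Step 1: d omega = sum_{i<j} (∂f_j/∂x_i - ∂f_i/∂x_j) dx_i ∧ dx_j:
  coeff of dx ∧ dy: 4*z
  coeff of dx ∧ dz: 5*y
  coeff of dy ∧ dz: x
Step 2: Apply d again to each 2-form coefficient. The only possible 3-form in R^3 is dx ∧ dy ∧ dz, with coefficient
  ∂(coeff of dy∧dz)/∂x - ∂(coeff of dx∧dz)/∂y + ∂(coeff of dx∧dy)/∂z
  = ∂/∂x (x) - ∂/∂y (5*y) + ∂/∂z (4*z).
Each of these terms simplifies to sums of mixed partials that cancel in pairs. The result is 0 (by equality of mixed partials for smooth functions — Schwarz / Clairaut).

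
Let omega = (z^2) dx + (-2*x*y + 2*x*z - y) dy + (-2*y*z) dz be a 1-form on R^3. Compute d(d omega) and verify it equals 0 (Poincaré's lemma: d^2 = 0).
d(d omega) = 0

Step 1: d omega = sum_{i<j} (∂f_j/∂x_i - ∂f_i/∂x_j) dx_i ∧ dx_j:
  coeff of dx ∧ dy: -2*y + 2*z
  coeff of dx ∧ dz: -2*z
  coeff of dy ∧ dz: -2*x - 2*z
Step 2: Apply d again to each 2-form coefficient. The only possible 3-form in R^3 is dx ∧ dy ∧ dz, with coefficient
  ∂(coeff of dy∧dz)/∂x - ∂(coeff of dx∧dz)/∂y + ∂(coeff of dx∧dy)/∂z
  = ∂/∂x (-2*x - 2*z) - ∂/∂y (-2*z) + ∂/∂z (-2*y + 2*z).
Each of these terms simplifies to sums of mixed partials that cancel in pairs. The result is 0 (by equality of mixed partials for smooth functions — Schwarz / Clairaut).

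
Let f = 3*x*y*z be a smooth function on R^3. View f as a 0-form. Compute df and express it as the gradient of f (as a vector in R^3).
df = (3*y*z) dx + (3*x*z) dy + (3*x*y) dz; grad f = (3*y*z, 3*x*z, 3*x*y)

For a 0-form f, d f = (∂f/∂x) dx + (∂f/∂y) dy + (∂f/∂z) dz. The components of the vector representation are exactly the entries of grad f in Cartesian coordinates:
  ∂f/∂x = 3*y*z
  ∂f/∂y = 3*x*z
  ∂f/∂z = 3*x*y.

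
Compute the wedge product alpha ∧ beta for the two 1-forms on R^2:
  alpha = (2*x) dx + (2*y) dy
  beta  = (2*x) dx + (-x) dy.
alpha ∧ beta = (-2*x*(x + 2*y)) dx ∧ dy

Distribute the wedge, using dx_i ∧ dx_j = -dx_j ∧ dx_i and dx_i ∧ dx_i = 0. For each pair (i, j) with i < j, the coefficient of dx_i ∧ dx_j in alpha ∧ beta is (alpha_i * beta_j - alpha_j * beta_i). Collecting: alpha ∧ beta = (-2*x*(x + 2*y)) dx ∧ dy.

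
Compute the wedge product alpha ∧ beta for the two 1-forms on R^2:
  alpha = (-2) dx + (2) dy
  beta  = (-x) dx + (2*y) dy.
alpha ∧ beta = (2*x - 4*y) dx ∧ dy

Distribute the wedge, using dx_i ∧ dx_j = -dx_j ∧ dx_i and dx_i ∧ dx_i = 0. For each pair (i, j) with i < j, the coefficient of dx_i ∧ dx_j in alpha ∧ beta is (alpha_i * beta_j - alpha_j * beta_i). Collecting: alpha ∧ beta = (2*x - 4*y) dx ∧ dy.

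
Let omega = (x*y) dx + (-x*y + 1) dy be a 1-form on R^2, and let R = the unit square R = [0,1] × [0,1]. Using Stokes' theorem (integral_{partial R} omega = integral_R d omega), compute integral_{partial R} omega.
integral_(partial R) omega = -1

Stokes: integral_partial_R omega = integral_R d omega with d omega = (∂Q/∂x - ∂P/∂y) dx ∧ dy.
  ∂Q/∂x = -y
  ∂P/∂y = x
  integrand = ∂Q/∂x - ∂P/∂y = -x - y.
Integrating over R: integral_0^1 integral_0^1 (-x - y) dx dy = -1.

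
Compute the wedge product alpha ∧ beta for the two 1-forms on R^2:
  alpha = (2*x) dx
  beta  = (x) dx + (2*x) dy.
alpha ∧ beta = (4*x^2) dx ∧ dy

Distribute the wedge, using dx_i ∧ dx_j = -dx_j ∧ dx_i and dx_i ∧ dx_i = 0. For each pair (i, j) with i < j, the coefficient of dx_i ∧ dx_j in alpha ∧ beta is (alpha_i * beta_j - alpha_j * beta_i). Collecting: alpha ∧ beta = (4*x^2) dx ∧ dy.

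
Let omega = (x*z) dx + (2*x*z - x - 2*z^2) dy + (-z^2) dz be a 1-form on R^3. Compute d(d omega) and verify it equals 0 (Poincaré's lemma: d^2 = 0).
d(d omega) = 0

Step 1: d omega = sum_{i<j} (∂f_j/∂x_i - ∂f_i/∂x_j) dx_i ∧ dx_j:
  coeff of dx ∧ dy: 2*z - 1
  coeff of dx ∧ dz: -x
  coeff of dy ∧ dz: -2*x + 4*z
Step 2: Apply d again to each 2-form coefficient. The only possible 3-form in R^3 is dx ∧ dy ∧ dz, with coefficient
  ∂(coeff of dy∧dz)/∂x - ∂(coeff of dx∧dz)/∂y + ∂(coeff of dx∧dy)/∂z
  = ∂/∂x (-2*x + 4*z) - ∂/∂y (-x) + ∂/∂z (2*z - 1).
Each of these terms simplifies to sums of mixed partials that cancel in pairs. The result is 0 (by equality of mixed partials for smooth functions — Schwarz / Clairaut).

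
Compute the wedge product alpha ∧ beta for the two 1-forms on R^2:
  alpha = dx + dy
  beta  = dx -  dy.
alpha ∧ beta = (-2) dx ∧ dy

Distribute the wedge, using dx_i ∧ dx_j = -dx_j ∧ dx_i and dx_i ∧ dx_i = 0. For each pair (i, j) with i < j, the coefficient of dx_i ∧ dx_j in alpha ∧ beta is (alpha_i * beta_j - alpha_j * beta_i). Collecting: alpha ∧ beta = (-2) dx ∧ dy.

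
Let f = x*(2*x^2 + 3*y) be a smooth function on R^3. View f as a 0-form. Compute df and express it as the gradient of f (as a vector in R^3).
df = (6*x^2 + 3*y) dx + (3*x) dy + (0) dz; grad f = (6*x^2 + 3*y, 3*x, 0)

For a 0-form f, d f = (∂f/∂x) dx + (∂f/∂y) dy + (∂f/∂z) dz. The components of the vector representation are exactly the entries of grad f in Cartesian coordinates:
  ∂f/∂x = 6*x^2 + 3*y
  ∂f/∂y = 3*x
  ∂f/∂z = 0.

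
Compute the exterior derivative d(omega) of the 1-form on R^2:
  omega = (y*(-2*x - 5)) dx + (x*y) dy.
d(omega) = (2*x + y + 5) dx ∧ dy

For a 1-form omega = sum_i f_i dx_i, the exterior derivative is
  d(omega) = sum_{i < j} (∂f_j/∂x_i - ∂f_i/∂x_j) dx_i ∧ dx_j.
  coefficient of dx ∧ dy: ∂f_2/∂x - ∂f_1/∂y = ∂(x*y)/∂x - ∂(y*(-2*x - 5))/∂y = 2*x + y + 5
Assembling: d(omega) = (2*x + y + 5) dx ∧ dy.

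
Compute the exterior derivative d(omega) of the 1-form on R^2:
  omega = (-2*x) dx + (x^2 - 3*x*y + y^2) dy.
d(omega) = (2*x - 3*y) dx ∧ dy

For a 1-form omega = sum_i f_i dx_i, the exterior derivative is
  d(omega) = sum_{i < j} (∂f_j/∂x_i - ∂f_i/∂x_j) dx_i ∧ dx_j.
  coefficient of dx ∧ dy: ∂f_2/∂x - ∂f_1/∂y = ∂(x^2 - 3*x*y + y^2)/∂x - ∂(-2*x)/∂y = 2*x - 3*y
Assembling: d(omega) = (2*x - 3*y) dx ∧ dy.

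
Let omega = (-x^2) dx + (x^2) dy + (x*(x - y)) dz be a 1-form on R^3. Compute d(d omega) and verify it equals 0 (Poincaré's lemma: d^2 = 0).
d(d omega) = 0

Step 1: d omega = sum_{i<j} (∂f_j/∂x_i - ∂f_i/∂x_j) dx_i ∧ dx_j:
  coeff of dx ∧ dy: 2*x
  coeff of dx ∧ dz: 2*x - y
  coeff of dy ∧ dz: -x
Step 2: Apply d again to each 2-form coefficient. The only possible 3-form in R^3 is dx ∧ dy ∧ dz, with coefficient
  ∂(coeff of dy∧dz)/∂x - ∂(coeff of dx∧dz)/∂y + ∂(coeff of dx∧dy)/∂z
  = ∂/∂x (-x) - ∂/∂y (2*x - y) + ∂/∂z (2*x).
Each of these terms simplifies to sums of mixed partials that cancel in pairs. The result is 0 (by equality of mixed partials for smooth functions — Schwarz / Clairaut).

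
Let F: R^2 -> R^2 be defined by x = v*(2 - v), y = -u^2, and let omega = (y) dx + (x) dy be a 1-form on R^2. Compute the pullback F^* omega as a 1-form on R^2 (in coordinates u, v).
F^* omega = (2*u*v*(v - 2)) du + (2*u^2*(v - 1)) dv

Using F^*(f dg) = (f ∘ F) d(g ∘ F), substitute each coordinate x_i by F_i(u, v) in f_i, and replace dx_i by d F_i = (∂F_i/∂u) du + (∂F_i/∂v) dv.
  For the x component: f_1(F) = -u^2; d F_1 = (0) du + (2 - 2*v) dv
  For the y component: f_2(F) = v*(2 - v); d F_2 = (-2*u) du + (0) dv
Combining and collecting du, dv coefficients:
  coeff of du: 2*u*v*(v - 2)
  coeff of dv: 2*u^2*(v - 1)
F^* omega = (2*u*v*(v - 2)) du + (2*u^2*(v - 1)) dv.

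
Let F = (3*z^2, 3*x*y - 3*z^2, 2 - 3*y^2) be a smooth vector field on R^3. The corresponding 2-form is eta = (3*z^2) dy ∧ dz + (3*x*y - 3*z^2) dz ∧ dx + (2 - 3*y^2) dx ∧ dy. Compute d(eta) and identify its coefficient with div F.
d(eta) = (3*x) dx ∧ dy ∧ dz; div F = 3*x

For a 2-form in R^3 of the form above, applying d gives a 3-form with coefficient ∂P/∂x + ∂Q/∂y + ∂R/∂z:
  ∂P/∂x = 0
  ∂Q/∂y = 3*x
  ∂R/∂z = 0
Sum = 3*x, which is exactly div F.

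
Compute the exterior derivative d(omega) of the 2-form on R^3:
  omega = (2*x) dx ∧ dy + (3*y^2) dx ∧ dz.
d(omega) = (-6*y) dx ∧ dy ∧ dz

For a 2-form omega = sum_{i<j} g_{ij} dx_i ∧ dx_j, the exterior derivative is
  d(omega) = sum_{i<j} d(g_{ij}) ∧ dx_i ∧ dx_j = sum_{i<j, k} (∂g_{ij}/∂x_k) dx_k ∧ dx_i ∧ dx_j.
Expand each term, using dx_k ∧ dx_i ∧ dx_j = sgn(permutation) dx_{(a)} ∧ dx_{(b)} ∧ dx_{(c)} with (a < b < c) sorted:
  d(3*y^2) includes (∂/∂y)(3*y^2) dy = (6*y) dy, which multiplied by dx ∧ dz gives (-6*y) dx ∧ dy ∧ dz
Collecting like 3-forms: d(omega) = (-6*y) dx ∧ dy ∧ dz.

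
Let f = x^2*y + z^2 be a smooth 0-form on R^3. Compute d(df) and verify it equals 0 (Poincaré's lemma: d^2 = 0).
d(df) = 0

Step 1: df = sum_i (∂f/∂x_i) dx_i = (2*x*y) dx + (x^2) dy + (2*z) dz.
Step 2: Apply d again. Using the 1-form formula, the coefficient of dx ∧ dy in d(df) is ∂^2 f/∂x ∂y - ∂^2 f/∂y ∂x = (2*x) - (2*x) = 0 (equality of mixed partials for smooth f).
Similarly for dx ∧ dz and dy ∧ dz — all coefficients vanish. So d(df) = 0.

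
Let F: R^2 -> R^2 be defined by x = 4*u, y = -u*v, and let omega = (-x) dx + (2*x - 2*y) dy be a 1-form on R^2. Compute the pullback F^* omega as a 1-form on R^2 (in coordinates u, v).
F^* omega = (2*u*(-v^2 - 4*v - 8)) du + (2*u^2*(-v - 4)) dv

Using F^*(f dg) = (f ∘ F) d(g ∘ F), substitute each coordinate x_i by F_i(u, v) in f_i, and replace dx_i by d F_i = (∂F_i/∂u) du + (∂F_i/∂v) dv.
  For the x component: f_1(F) = -4*u; d F_1 = (4) du + (0) dv
  For the y component: f_2(F) = 2*u*(v + 4); d F_2 = (-v) du + (-u) dv
Combining and collecting du, dv coefficients:
  coeff of du: 2*u*(-v^2 - 4*v - 8)
  coeff of dv: 2*u^2*(-v - 4)
F^* omega = (2*u*(-v^2 - 4*v - 8)) du + (2*u^2*(-v - 4)) dv.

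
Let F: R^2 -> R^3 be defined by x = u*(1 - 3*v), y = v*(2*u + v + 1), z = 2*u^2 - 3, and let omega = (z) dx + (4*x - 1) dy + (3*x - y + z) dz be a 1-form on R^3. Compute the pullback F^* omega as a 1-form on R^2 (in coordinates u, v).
F^* omega = (8*u^3 - 50*u^2*v + 14*u^2 - 28*u*v^2 + 4*u*v - 12*u + 7*v - 3) du + (-6*u^3 - 24*u^2*v + 8*u^2 - 24*u*v^2 - 4*u*v + 11*u - 2*v - 1) dv

Using F^*(f dg) = (f ∘ F) d(g ∘ F), substitute each coordinate x_i by F_i(u, v) in f_i, and replace dx_i by d F_i = (∂F_i/∂u) du + (∂F_i/∂v) dv.
  For the x component: f_1(F) = 2*u^2 - 3; d F_1 = (1 - 3*v) du + (-3*u) dv
  For the y component: f_2(F) = -12*u*v + 4*u - 1; d F_2 = (2*v) du + (2*u + 2*v + 1) dv
  For the z component: f_3(F) = 2*u^2 - 11*u*v + 3*u - v^2 - v - 3; d F_3 = (4*u) du + (0) dv
Combining and collecting du, dv coefficients:
  coeff of du: 8*u^3 - 50*u^2*v + 14*u^2 - 28*u*v^2 + 4*u*v - 12*u + 7*v - 3
  coeff of dv: -6*u^3 - 24*u^2*v + 8*u^2 - 24*u*v^2 - 4*u*v + 11*u - 2*v - 1
F^* omega = (8*u^3 - 50*u^2*v + 14*u^2 - 28*u*v^2 + 4*u*v - 12*u + 7*v - 3) du + (-6*u^3 - 24*u^2*v + 8*u^2 - 24*u*v^2 - 4*u*v + 11*u - 2*v - 1) dv.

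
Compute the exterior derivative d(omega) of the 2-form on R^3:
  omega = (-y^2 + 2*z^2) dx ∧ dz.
d(omega) = (2*y) dx ∧ dy ∧ dz

For a 2-form omega = sum_{i<j} g_{ij} dx_i ∧ dx_j, the exterior derivative is
  d(omega) = sum_{i<j} d(g_{ij}) ∧ dx_i ∧ dx_j = sum_{i<j, k} (∂g_{ij}/∂x_k) dx_k ∧ dx_i ∧ dx_j.
Expand each term, using dx_k ∧ dx_i ∧ dx_j = sgn(permutation) dx_{(a)} ∧ dx_{(b)} ∧ dx_{(c)} with (a < b < c) sorted:
  d(-y^2 + 2*z^2) includes (∂/∂y)(-y^2 + 2*z^2) dy = (-2*y) dy, which multiplied by dx ∧ dz gives (2*y) dx ∧ dy ∧ dz
Collecting like 3-forms: d(omega) = (2*y) dx ∧ dy ∧ dz.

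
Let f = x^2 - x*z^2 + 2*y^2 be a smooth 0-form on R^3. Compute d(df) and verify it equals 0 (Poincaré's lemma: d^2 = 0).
d(df) = 0

Step 1: df = sum_i (∂f/∂x_i) dx_i = (2*x - z^2) dx + (4*y) dy + (-2*x*z) dz.
Step 2: Apply d again. Using the 1-form formula, the coefficient of dx ∧ dy in d(df) is ∂^2 f/∂x ∂y - ∂^2 f/∂y ∂x = (0) - (0) = 0 (equality of mixed partials for smooth f).
Similarly for dx ∧ dz and dy ∧ dz — all coefficients vanish. So d(df) = 0.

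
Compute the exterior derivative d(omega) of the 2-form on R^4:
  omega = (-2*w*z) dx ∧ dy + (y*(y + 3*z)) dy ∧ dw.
d(omega) = (-2*w) dx ∧ dy ∧ dz + (-2*z) dx ∧ dy ∧ dw + (-3*y) dy ∧ dz ∧ dw

For a 2-form omega = sum_{i<j} g_{ij} dx_i ∧ dx_j, the exterior derivative is
  d(omega) = sum_{i<j} d(g_{ij}) ∧ dx_i ∧ dx_j = sum_{i<j, k} (∂g_{ij}/∂x_k) dx_k ∧ dx_i ∧ dx_j.
Expand each term, using dx_k ∧ dx_i ∧ dx_j = sgn(permutation) dx_{(a)} ∧ dx_{(b)} ∧ dx_{(c)} with (a < b < c) sorted:
  d(-2*w*z) includes (∂/∂z)(-2*w*z) dz = (-2*w) dz, which multiplied by dx ∧ dy gives (-2*w) dx ∧ dy ∧ dz
  d(-2*w*z) includes (∂/∂w)(-2*w*z) dw = (-2*z) dw, which multiplied by dx ∧ dy gives (-2*z) dx ∧ dy ∧ dw
  d(y*(y + 3*z)) includes (∂/∂z)(y*(y + 3*z)) dz = (3*y) dz, which multiplied by dy ∧ dw gives (-3*y) dy ∧ dz ∧ dw
Collecting like 3-forms: d(omega) = (-2*w) dx ∧ dy ∧ dz + (-2*z) dx ∧ dy ∧ dw + (-3*y) dy ∧ dz ∧ dw.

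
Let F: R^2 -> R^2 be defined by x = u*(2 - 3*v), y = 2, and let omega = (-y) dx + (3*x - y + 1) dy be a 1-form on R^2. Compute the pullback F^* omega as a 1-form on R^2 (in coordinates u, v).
F^* omega = (6*v - 4) du + (6*u) dv

Using F^*(f dg) = (f ∘ F) d(g ∘ F), substitute each coordinate x_i by F_i(u, v) in f_i, and replace dx_i by d F_i = (∂F_i/∂u) du + (∂F_i/∂v) dv.
  For the x component: f_1(F) = -2; d F_1 = (2 - 3*v) du + (-3*u) dv
  For the y component: f_2(F) = -9*u*v + 6*u - 1; d F_2 = (0) du + (0) dv
Combining and collecting du, dv coefficients:
  coeff of du: 6*v - 4
  coeff of dv: 6*u
F^* omega = (6*v - 4) du + (6*u) dv.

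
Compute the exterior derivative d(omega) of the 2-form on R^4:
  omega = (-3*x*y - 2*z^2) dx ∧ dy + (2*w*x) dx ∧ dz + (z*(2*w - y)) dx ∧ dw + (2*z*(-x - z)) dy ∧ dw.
d(omega) = (-4*z) dx ∧ dy ∧ dz + (-2*w + 2*x + y) dx ∧ dz ∧ dw + (-z) dx ∧ dy ∧ dw + (2*x + 4*z) dy ∧ dz ∧ dw

For a 2-form omega = sum_{i<j} g_{ij} dx_i ∧ dx_j, the exterior derivative is
  d(omega) = sum_{i<j} d(g_{ij}) ∧ dx_i ∧ dx_j = sum_{i<j, k} (∂g_{ij}/∂x_k) dx_k ∧ dx_i ∧ dx_j.
Expand each term, using dx_k ∧ dx_i ∧ dx_j = sgn(permutation) dx_{(a)} ∧ dx_{(b)} ∧ dx_{(c)} with (a < b < c) sorted:
  d(-3*x*y - 2*z^2) includes (∂/∂z)(-3*x*y - 2*z^2) dz = (-4*z) dz, which multiplied by dx ∧ dy gives (-4*z) dx ∧ dy ∧ dz
  d(2*w*x) includes (∂/∂w)(2*w*x) dw = (2*x) dw, which multiplied by dx ∧ dz gives (2*x) dx ∧ dz ∧ dw
  d(z*(2*w - y)) includes (∂/∂y)(z*(2*w - y)) dy = (-z) dy, which multiplied by dx ∧ dw gives (z) dx ∧ dy ∧ dw
  d(z*(2*w - y)) includes (∂/∂z)(z*(2*w - y)) dz = (2*w - y) dz, which multiplied by dx ∧ dw gives (-2*w + y) dx ∧ dz ∧ dw
  d(2*z*(-x - z)) includes (∂/∂x)(2*z*(-x - z)) dx = (-2*z) dx, which multiplied by dy ∧ dw gives (-2*z) dx ∧ dy ∧ dw
  d(2*z*(-x - z)) includes (∂/∂z)(2*z*(-x - z)) dz = (-2*x - 4*z) dz, which multiplied by dy ∧ dw gives (2*x + 4*z) dy ∧ dz ∧ dw
Collecting like 3-forms: d(omega) = (-4*z) dx ∧ dy ∧ dz + (-2*w + 2*x + y) dx ∧ dz ∧ dw + (-z) dx ∧ dy ∧ dw + (2*x + 4*z) dy ∧ dz ∧ dw.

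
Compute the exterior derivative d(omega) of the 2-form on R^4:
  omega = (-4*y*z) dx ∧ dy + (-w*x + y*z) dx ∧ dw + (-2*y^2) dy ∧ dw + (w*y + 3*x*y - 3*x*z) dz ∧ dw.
d(omega) = (-4*y) dx ∧ dy ∧ dz + (-z) dx ∧ dy ∧ dw + (2*y - 3*z) dx ∧ dz ∧ dw + (w + 3*x) dy ∧ dz ∧ dw

For a 2-form omega = sum_{i<j} g_{ij} dx_i ∧ dx_j, the exterior derivative is
  d(omega) = sum_{i<j} d(g_{ij}) ∧ dx_i ∧ dx_j = sum_{i<j, k} (∂g_{ij}/∂x_k) dx_k ∧ dx_i ∧ dx_j.
Expand each term, using dx_k ∧ dx_i ∧ dx_j = sgn(permutation) dx_{(a)} ∧ dx_{(b)} ∧ dx_{(c)} with (a < b < c) sorted:
  d(-4*y*z) includes (∂/∂z)(-4*y*z) dz = (-4*y) dz, which multiplied by dx ∧ dy gives (-4*y) dx ∧ dy ∧ dz
  d(-w*x + y*z) includes (∂/∂y)(-w*x + y*z) dy = (z) dy, which multiplied by dx ∧ dw gives (-z) dx ∧ dy ∧ dw
  d(-w*x + y*z) includes (∂/∂z)(-w*x + y*z) dz = (y) dz, which multiplied by dx ∧ dw gives (-y) dx ∧ dz ∧ dw
  d(w*y + 3*x*y - 3*x*z) includes (∂/∂x)(w*y + 3*x*y - 3*x*z) dx = (3*y - 3*z) dx, which multiplied by dz ∧ dw gives (3*y - 3*z) dx ∧ dz ∧ dw
  d(w*y + 3*x*y - 3*x*z) includes (∂/∂y)(w*y + 3*x*y - 3*x*z) dy = (w + 3*x) dy, which multiplied by dz ∧ dw gives (w + 3*x) dy ∧ dz ∧ dw
Collecting like 3-forms: d(omega) = (-4*y) dx ∧ dy ∧ dz + (-z) dx ∧ dy ∧ dw + (2*y - 3*z) dx ∧ dz ∧ dw + (w + 3*x) dy ∧ dz ∧ dw.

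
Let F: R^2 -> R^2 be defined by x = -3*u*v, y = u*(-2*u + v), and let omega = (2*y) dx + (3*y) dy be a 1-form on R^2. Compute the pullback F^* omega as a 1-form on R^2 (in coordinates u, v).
F^* omega = (3*u*(8*u^2 - 2*u*v - v^2)) du + (3*u^2*(2*u - v)) dv

Using F^*(f dg) = (f ∘ F) d(g ∘ F), substitute each coordinate x_i by F_i(u, v) in f_i, and replace dx_i by d F_i = (∂F_i/∂u) du + (∂F_i/∂v) dv.
  For the x component: f_1(F) = 2*u*(-2*u + v); d F_1 = (-3*v) du + (-3*u) dv
  For the y component: f_2(F) = 3*u*(-2*u + v); d F_2 = (-4*u + v) du + (u) dv
Combining and collecting du, dv coefficients:
  coeff of du: 3*u*(8*u^2 - 2*u*v - v^2)
  coeff of dv: 3*u^2*(2*u - v)
F^* omega = (3*u*(8*u^2 - 2*u*v - v^2)) du + (3*u^2*(2*u - v)) dv.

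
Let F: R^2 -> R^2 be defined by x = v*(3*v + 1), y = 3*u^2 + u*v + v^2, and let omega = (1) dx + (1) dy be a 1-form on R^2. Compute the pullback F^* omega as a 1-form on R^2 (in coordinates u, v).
F^* omega = (6*u + v) du + (u + 8*v + 1) dv

Using F^*(f dg) = (f ∘ F) d(g ∘ F), substitute each coordinate x_i by F_i(u, v) in f_i, and replace dx_i by d F_i = (∂F_i/∂u) du + (∂F_i/∂v) dv.
  For the x component: f_1(F) = 1; d F_1 = (0) du + (6*v + 1) dv
  For the y component: f_2(F) = 1; d F_2 = (6*u + v) du + (u + 2*v) dv
Combining and collecting du, dv coefficients:
  coeff of du: 6*u + v
  coeff of dv: u + 8*v + 1
F^* omega = (6*u + v) du + (u + 8*v + 1) dv.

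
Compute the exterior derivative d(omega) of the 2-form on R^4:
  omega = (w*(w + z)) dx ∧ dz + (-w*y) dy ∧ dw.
d(omega) = (2*w + z) dx ∧ dz ∧ dw

For a 2-form omega = sum_{i<j} g_{ij} dx_i ∧ dx_j, the exterior derivative is
  d(omega) = sum_{i<j} d(g_{ij}) ∧ dx_i ∧ dx_j = sum_{i<j, k} (∂g_{ij}/∂x_k) dx_k ∧ dx_i ∧ dx_j.
Expand each term, using dx_k ∧ dx_i ∧ dx_j = sgn(permutation) dx_{(a)} ∧ dx_{(b)} ∧ dx_{(c)} with (a < b < c) sorted:
  d(w*(w + z)) includes (∂/∂w)(w*(w + z)) dw = (2*w + z) dw, which multiplied by dx ∧ dz gives (2*w + z) dx ∧ dz ∧ dw
Collecting like 3-forms: d(omega) = (2*w + z) dx ∧ dz ∧ dw.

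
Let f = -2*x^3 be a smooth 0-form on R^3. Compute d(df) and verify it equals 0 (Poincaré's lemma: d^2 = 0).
d(df) = 0

Step 1: df = sum_i (∂f/∂x_i) dx_i = (-6*x^2) dx + (0) dy + (0) dz.
Step 2: Apply d again. Using the 1-form formula, the coefficient of dx ∧ dy in d(df) is ∂^2 f/∂x ∂y - ∂^2 f/∂y ∂x = (0) - (0) = 0 (equality of mixed partials for smooth f).
Similarly for dx ∧ dz and dy ∧ dz — all coefficients vanish. So d(df) = 0.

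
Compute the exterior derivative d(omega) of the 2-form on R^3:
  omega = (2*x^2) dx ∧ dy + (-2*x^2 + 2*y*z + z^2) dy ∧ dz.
d(omega) = (-4*x) dx ∧ dy ∧ dz

For a 2-form omega = sum_{i<j} g_{ij} dx_i ∧ dx_j, the exterior derivative is
  d(omega) = sum_{i<j} d(g_{ij}) ∧ dx_i ∧ dx_j = sum_{i<j, k} (∂g_{ij}/∂x_k) dx_k ∧ dx_i ∧ dx_j.
Expand each term, using dx_k ∧ dx_i ∧ dx_j = sgn(permutation) dx_{(a)} ∧ dx_{(b)} ∧ dx_{(c)} with (a < b < c) sorted:
  d(-2*x^2 + 2*y*z + z^2) includes (∂/∂x)(-2*x^2 + 2*y*z + z^2) dx = (-4*x) dx, which multiplied by dy ∧ dz gives (-4*x) dx ∧ dy ∧ dz
Collecting like 3-forms: d(omega) = (-4*x) dx ∧ dy ∧ dz.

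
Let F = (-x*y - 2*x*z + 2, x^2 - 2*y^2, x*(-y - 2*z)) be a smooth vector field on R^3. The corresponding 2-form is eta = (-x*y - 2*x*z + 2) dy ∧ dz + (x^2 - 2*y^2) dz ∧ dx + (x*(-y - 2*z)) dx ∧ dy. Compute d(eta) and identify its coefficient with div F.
d(eta) = (-2*x - 5*y - 2*z) dx ∧ dy ∧ dz; div F = -2*x - 5*y - 2*z

For a 2-form in R^3 of the form above, applying d gives a 3-form with coefficient ∂P/∂x + ∂Q/∂y + ∂R/∂z:
  ∂P/∂x = -y - 2*z
  ∂Q/∂y = -4*y
  ∂R/∂z = -2*x
Sum = -2*x - 5*y - 2*z, which is exactly div F.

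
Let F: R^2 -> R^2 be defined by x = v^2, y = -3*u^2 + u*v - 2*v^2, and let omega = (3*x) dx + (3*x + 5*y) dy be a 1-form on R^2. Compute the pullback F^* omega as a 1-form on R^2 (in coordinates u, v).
F^* omega = (90*u^3 - 45*u^2*v + 47*u*v^2 - 7*v^3) du + (-15*u^3 + 65*u^2*v - 27*u*v^2 + 34*v^3) dv

Using F^*(f dg) = (f ∘ F) d(g ∘ F), substitute each coordinate x_i by F_i(u, v) in f_i, and replace dx_i by d F_i = (∂F_i/∂u) du + (∂F_i/∂v) dv.
  For the x component: f_1(F) = 3*v^2; d F_1 = (0) du + (2*v) dv
  For the y component: f_2(F) = -15*u^2 + 5*u*v - 7*v^2; d F_2 = (-6*u + v) du + (u - 4*v) dv
Combining and collecting du, dv coefficients:
  coeff of du: 90*u^3 - 45*u^2*v + 47*u*v^2 - 7*v^3
  coeff of dv: -15*u^3 + 65*u^2*v - 27*u*v^2 + 34*v^3
F^* omega = (90*u^3 - 45*u^2*v + 47*u*v^2 - 7*v^3) du + (-15*u^3 + 65*u^2*v - 27*u*v^2 + 34*v^3) dv.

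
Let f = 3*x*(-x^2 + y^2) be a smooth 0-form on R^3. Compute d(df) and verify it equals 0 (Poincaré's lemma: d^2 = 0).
d(df) = 0

Step 1: df = sum_i (∂f/∂x_i) dx_i = (-9*x^2 + 3*y^2) dx + (6*x*y) dy + (0) dz.
Step 2: Apply d again. Using the 1-form formula, the coefficient of dx ∧ dy in d(df) is ∂^2 f/∂x ∂y - ∂^2 f/∂y ∂x = (6*y) - (6*y) = 0 (equality of mixed partials for smooth f).
Similarly for dx ∧ dz and dy ∧ dz — all coefficients vanish. So d(df) = 0.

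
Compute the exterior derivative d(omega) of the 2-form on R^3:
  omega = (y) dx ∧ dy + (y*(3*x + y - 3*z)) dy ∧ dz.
d(omega) = (3*y) dx ∧ dy ∧ dz

For a 2-form omega = sum_{i<j} g_{ij} dx_i ∧ dx_j, the exterior derivative is
  d(omega) = sum_{i<j} d(g_{ij}) ∧ dx_i ∧ dx_j = sum_{i<j, k} (∂g_{ij}/∂x_k) dx_k ∧ dx_i ∧ dx_j.
Expand each term, using dx_k ∧ dx_i ∧ dx_j = sgn(permutation) dx_{(a)} ∧ dx_{(b)} ∧ dx_{(c)} with (a < b < c) sorted:
  d(y*(3*x + y - 3*z)) includes (∂/∂x)(y*(3*x + y - 3*z)) dx = (3*y) dx, which multiplied by dy ∧ dz gives (3*y) dx ∧ dy ∧ dz
Collecting like 3-forms: d(omega) = (3*y) dx ∧ dy ∧ dz.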